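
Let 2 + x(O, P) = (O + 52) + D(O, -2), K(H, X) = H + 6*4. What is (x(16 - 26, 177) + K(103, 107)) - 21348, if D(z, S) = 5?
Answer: -21176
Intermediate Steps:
K(H, X) = 24 + H (K(H, X) = H + 24 = 24 + H)
x(O, P) = 55 + O (x(O, P) = -2 + ((O + 52) + 5) = -2 + ((52 + O) + 5) = -2 + (57 + O) = 55 + O)
(x(16 - 26, 177) + K(103, 107)) - 21348 = ((55 + (16 - 26)) + (24 + 103)) - 21348 = ((55 - 10) + 127) - 21348 = (45 + 127) - 21348 = 172 - 21348 = -21176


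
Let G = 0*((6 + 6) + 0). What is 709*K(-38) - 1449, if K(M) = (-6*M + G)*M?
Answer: -6144225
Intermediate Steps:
G = 0 (G = 0*(12 + 0) = 0*12 = 0)
K(M) = -6*M² (K(M) = (-6*M + 0)*M = (-6*M)*M = -6*M²)
709*K(-38) - 1449 = 709*(-6*(-38)²) - 1449 = 709*(-6*1444) - 1449 = 709*(-8664) - 1449 = -6142776 - 1449 = -6144225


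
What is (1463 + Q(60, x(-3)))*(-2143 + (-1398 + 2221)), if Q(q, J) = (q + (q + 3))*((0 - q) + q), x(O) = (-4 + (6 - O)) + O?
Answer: -1931160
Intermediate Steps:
x(O) = 2 (x(O) = (2 - O) + O = 2)
Q(q, J) = 0 (Q(q, J) = (q + (3 + q))*(-q + q) = (3 + 2*q)*0 = 0)
(1463 + Q(60, x(-3)))*(-2143 + (-1398 + 2221)) = (1463 + 0)*(-2143 + (-1398 + 2221)) = 1463*(-2143 + 823) = 1463*(-1320) = -1931160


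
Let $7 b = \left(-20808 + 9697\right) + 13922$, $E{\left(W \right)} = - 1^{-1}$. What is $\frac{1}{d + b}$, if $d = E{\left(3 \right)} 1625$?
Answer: $- \frac{7}{8564} \approx -0.00081738$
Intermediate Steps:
$E{\left(W \right)} = -1$ ($E{\left(W \right)} = \left(-1\right) 1 = -1$)
$d = -1625$ ($d = \left(-1\right) 1625 = -1625$)
$b = \frac{2811}{7}$ ($b = \frac{\left(-20808 + 9697\right) + 13922}{7} = \frac{-11111 + 13922}{7} = \frac{1}{7} \cdot 2811 = \frac{2811}{7} \approx 401.57$)
$\frac{1}{d + b} = \frac{1}{-1625 + \frac{2811}{7}} = \frac{1}{- \frac{8564}{7}} = - \frac{7}{8564}$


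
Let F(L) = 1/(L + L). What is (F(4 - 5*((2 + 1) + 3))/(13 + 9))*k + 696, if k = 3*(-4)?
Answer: 199059/286 ≈ 696.01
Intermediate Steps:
k = -12
F(L) = 1/(2*L)
(F(4 - 5*((2 + 1) + 3))/(13 + 9))*k + 696 = ((1/(2*(4 - 5*((2 + 1) + 3))))/(13 + 9))*(-12) + 696 = ((1/(2*(4 - 5*(3 + 3))))/22)*(-12) + 696 = ((1/(2*(4 - 5*6)))/22)*(-12) + 696 = ((1/(2*(4 - 30)))/22)*(-12) + 696 = (((1/2)/(-26))/22)*(-12) + 696 = (((1/2)*(-1/26))/22)*(-12) + 696 = ((1/22)*(-1/52))*(-12) + 696 = -1/1144*(-12) + 696 = 3/286 + 696 = 199059/286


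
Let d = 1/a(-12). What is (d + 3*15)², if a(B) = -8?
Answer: 128881/64 ≈ 2013.8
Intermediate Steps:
d = -⅛ (d = 1/(-8) = -⅛ ≈ -0.12500)
(d + 3*15)² = (-⅛ + 3*15)² = (-⅛ + 45)² = (359/8)² = 128881/64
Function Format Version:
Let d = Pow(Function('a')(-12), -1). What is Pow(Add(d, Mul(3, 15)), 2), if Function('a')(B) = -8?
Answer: Rational(128881, 64) ≈ 2013.8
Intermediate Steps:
d = Rational(-1, 8) (d = Pow(-8, -1) = Rational(-1, 8) ≈ -0.12500)
Pow(Add(d, Mul(3, 15)), 2) = Pow(Add(Rational(-1, 8), Mul(3, 15)), 2) = Pow(Add(Rational(-1, 8), 45), 2) = Pow(Rational(359, 8), 2) = Rational(128881, 64)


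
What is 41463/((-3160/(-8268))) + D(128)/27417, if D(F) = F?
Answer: 2349747244877/21659430 ≈ 1.0849e+5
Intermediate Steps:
41463/((-3160/(-8268))) + D(128)/27417 = 41463/((-3160/(-8268))) + 128/27417 = 41463/((-3160*(-1/8268))) + 128*(1/27417) = 41463/(790/2067) + 128/27417 = 41463*(2067/790) + 128/27417 = 85704021/790 + 128/27417 = 2349747244877/21659430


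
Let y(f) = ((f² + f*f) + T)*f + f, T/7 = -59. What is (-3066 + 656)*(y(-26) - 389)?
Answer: 59837890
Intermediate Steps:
T = -413 (T = 7*(-59) = -413)
y(f) = f + f*(-413 + 2*f²) (y(f) = ((f² + f*f) - 413)*f + f = ((f² + f²) - 413)*f + f = (2*f² - 413)*f + f = (-413 + 2*f²)*f + f = f*(-413 + 2*f²) + f = f + f*(-413 + 2*f²))
(-3066 + 656)*(y(-26) - 389) = (-3066 + 656)*(2*(-26)*(-206 + (-26)²) - 389) = -2410*(2*(-26)*(-206 + 676) - 389) = -2410*(2*(-26)*470 - 389) = -2410*(-24440 - 389) = -2410*(-24829) = 59837890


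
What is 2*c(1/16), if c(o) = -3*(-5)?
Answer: 30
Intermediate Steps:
c(o) = 15
2*c(1/16) = 2*15 = 30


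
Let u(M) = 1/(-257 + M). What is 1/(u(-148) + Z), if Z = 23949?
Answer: 405/9699344 ≈ 4.1755e-5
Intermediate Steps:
1/(u(-148) + Z) = 1/(1/(-257 - 148) + 23949) = 1/(1/(-405) + 23949) = 1/(-1/405 + 23949) = 1/(9699344/405) = 405/9699344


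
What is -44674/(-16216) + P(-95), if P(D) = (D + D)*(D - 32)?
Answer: 195668377/8108 ≈ 24133.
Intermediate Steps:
P(D) = 2*D*(-32 + D) (P(D) = (2*D)*(-32 + D) = 2*D*(-32 + D))
-44674/(-16216) + P(-95) = -44674/(-16216) + 2*(-95)*(-32 - 95) = -44674*(-1/16216) + 2*(-95)*(-127) = 22337/8108 + 24130 = 195668377/8108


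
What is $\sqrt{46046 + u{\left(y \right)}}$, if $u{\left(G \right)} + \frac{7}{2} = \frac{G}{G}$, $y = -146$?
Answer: $\frac{\sqrt{184174}}{2} \approx 214.58$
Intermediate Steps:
$u{\left(G \right)} = - \frac{5}{2}$ ($u{\left(G \right)} = - \frac{7}{2} + \frac{G}{G} = - \frac{7}{2} + 1 = - \frac{5}{2}$)
$\sqrt{46046 + u{\left(y \right)}} = \sqrt{46046 - \frac{5}{2}} = \sqrt{\frac{92087}{2}} = \frac{\sqrt{184174}}{2}$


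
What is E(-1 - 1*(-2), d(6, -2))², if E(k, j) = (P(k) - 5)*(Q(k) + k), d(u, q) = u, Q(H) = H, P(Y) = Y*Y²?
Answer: 64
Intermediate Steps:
P(Y) = Y³
E(k, j) = 2*k*(-5 + k³) (E(k, j) = (k³ - 5)*(k + k) = (-5 + k³)*(2*k) = 2*k*(-5 + k³))
E(-1 - 1*(-2), d(6, -2))² = (2*(-1 - 1*(-2))*(-5 + (-1 - 1*(-2))³))² = (2*(-1 + 2)*(-5 + (-1 + 2)³))² = (2*1*(-5 + 1³))² = (2*1*(-5 + 1))² = (2*1*(-4))² = (-8)² = 64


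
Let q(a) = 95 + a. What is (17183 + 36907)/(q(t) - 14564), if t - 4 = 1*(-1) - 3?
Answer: -18030/4823 ≈ -3.7383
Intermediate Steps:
t = 0 (t = 4 + (1*(-1) - 3) = 4 + (-1 - 3) = 4 - 4 = 0)
(17183 + 36907)/(q(t) - 14564) = (17183 + 36907)/((95 + 0) - 14564) = 54090/(95 - 14564) = 54090/(-14469) = 54090*(-1/14469) = -18030/4823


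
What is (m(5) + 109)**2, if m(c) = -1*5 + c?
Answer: 11881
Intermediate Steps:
m(c) = -5 + c
(m(5) + 109)**2 = ((-5 + 5) + 109)**2 = (0 + 109)**2 = 109**2 = 11881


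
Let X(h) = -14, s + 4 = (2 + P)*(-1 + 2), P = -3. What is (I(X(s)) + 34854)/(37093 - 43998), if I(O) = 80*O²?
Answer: -50534/6905 ≈ -7.3185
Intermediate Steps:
s = -5 (s = -4 + (2 - 3)*(-1 + 2) = -4 - 1*1 = -4 - 1 = -5)
(I(X(s)) + 34854)/(37093 - 43998) = (80*(-14)² + 34854)/(37093 - 43998) = (80*196 + 34854)/(-6905) = (15680 + 34854)*(-1/6905) = 50534*(-1/6905) = -50534/6905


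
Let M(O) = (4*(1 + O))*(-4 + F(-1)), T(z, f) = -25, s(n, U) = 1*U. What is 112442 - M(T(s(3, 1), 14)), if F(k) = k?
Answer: 111962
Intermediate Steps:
s(n, U) = U
M(O) = -20 - 20*O (M(O) = (4*(1 + O))*(-4 - 1) = (4 + 4*O)*(-5) = -20 - 20*O)
112442 - M(T(s(3, 1), 14)) = 112442 - (-20 - 20*(-25)) = 112442 - (-20 + 500) = 112442 - 1*480 = 112442 - 480 = 111962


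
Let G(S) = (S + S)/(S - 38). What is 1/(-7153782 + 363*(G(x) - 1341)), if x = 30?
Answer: -2/15286575 ≈ -1.3083e-7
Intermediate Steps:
G(S) = 2*S/(-38 + S) (G(S) = (2*S)/(-38 + S) = 2*S/(-38 + S))
1/(-7153782 + 363*(G(x) - 1341)) = 1/(-7153782 + 363*(2*30/(-38 + 30) - 1341)) = 1/(-7153782 + 363*(2*30/(-8) - 1341)) = 1/(-7153782 + 363*(2*30*(-1/8) - 1341)) = 1/(-7153782 + 363*(-15/2 - 1341)) = 1/(-7153782 + 363*(-2697/2)) = 1/(-7153782 - 979011/2) = 1/(-15286575/2) = -2/15286575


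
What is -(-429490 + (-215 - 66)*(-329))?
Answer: 337041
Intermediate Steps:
-(-429490 + (-215 - 66)*(-329)) = -(-429490 - 281*(-329)) = -(-429490 + 92449) = -1*(-337041) = 337041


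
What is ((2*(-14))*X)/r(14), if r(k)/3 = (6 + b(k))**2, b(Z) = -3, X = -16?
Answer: 448/27 ≈ 16.593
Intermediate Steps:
r(k) = 27 (r(k) = 3*(6 - 3)**2 = 3*3**2 = 3*9 = 27)
((2*(-14))*X)/r(14) = ((2*(-14))*(-16))/27 = -28*(-16)*(1/27) = 448*(1/27) = 448/27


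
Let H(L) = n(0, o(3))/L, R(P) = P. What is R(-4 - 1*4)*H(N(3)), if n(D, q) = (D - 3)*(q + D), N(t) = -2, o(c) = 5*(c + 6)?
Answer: -540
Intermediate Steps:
o(c) = 30 + 5*c (o(c) = 5*(6 + c) = 30 + 5*c)
n(D, q) = (-3 + D)*(D + q)
H(L) = -135/L (H(L) = (0² - 3*0 - 3*(30 + 5*3) + 0*(30 + 5*3))/L = (0 + 0 - 3*(30 + 15) + 0*(30 + 15))/L = (0 + 0 - 3*45 + 0*45)/L = (0 + 0 - 135 + 0)/L = -135/L)
R(-4 - 1*4)*H(N(3)) = (-4 - 1*4)*(-135/(-2)) = (-4 - 4)*(-135*(-½)) = -8*135/2 = -540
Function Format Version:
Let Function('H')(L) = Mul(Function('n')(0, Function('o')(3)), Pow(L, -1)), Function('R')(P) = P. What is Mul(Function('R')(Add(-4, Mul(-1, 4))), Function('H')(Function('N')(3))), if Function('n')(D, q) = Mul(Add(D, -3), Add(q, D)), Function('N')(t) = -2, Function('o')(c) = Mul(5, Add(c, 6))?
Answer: -540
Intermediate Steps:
Function('o')(c) = Add(30, Mul(5, c)) (Function('o')(c) = Mul(5, Add(6, c)) = Add(30, Mul(5, c)))
Function('n')(D, q) = Mul(Add(-3, D), Add(D, q))
Function('H')(L) = Mul(-135, Pow(L, -1)) (Function('H')(L) = Mul(Add(Pow(0, 2), Mul(-3, 0), Mul(-3, Add(30, Mul(5, 3))), Mul(0, Add(30, Mul(5, 3)))), Pow(L, -1)) = Mul(Add(0, 0, Mul(-3, Add(30, 15)), Mul(0, Add(30, 15))), Pow(L, -1)) = Mul(Add(0, 0, Mul(-3, 45), Mul(0, 45)), Pow(L, -1)) = Mul(Add(0, 0, -135, 0), Pow(L, -1)) = Mul(-135, Pow(L, -1)))
Mul(Function('R')(Add(-4, Mul(-1, 4))), Function('H')(Function('N')(3))) = Mul(Add(-4, Mul(-1, 4)), Mul(-135, Pow(-2, -1))) = Mul(Add(-4, -4), Mul(-135, Rational(-1, 2))) = Mul(-8, Rational(135, 2)) = -540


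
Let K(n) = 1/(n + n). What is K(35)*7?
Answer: ⅒ ≈ 0.10000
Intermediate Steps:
K(n) = 1/(2*n)
K(35)*7 = ((½)/35)*7 = ((½)*(1/35))*7 = (1/70)*7 = ⅒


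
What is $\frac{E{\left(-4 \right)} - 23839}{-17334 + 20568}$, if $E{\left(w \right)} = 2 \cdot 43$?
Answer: $- \frac{23753}{3234} \approx -7.3448$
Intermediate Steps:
$E{\left(w \right)} = 86$
$\frac{E{\left(-4 \right)} - 23839}{-17334 + 20568} = \frac{86 - 23839}{-17334 + 20568} = - \frac{23753}{3234}$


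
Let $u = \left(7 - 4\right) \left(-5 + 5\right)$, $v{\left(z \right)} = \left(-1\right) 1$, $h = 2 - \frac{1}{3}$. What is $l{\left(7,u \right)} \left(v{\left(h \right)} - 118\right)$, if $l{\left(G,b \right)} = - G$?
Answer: $833$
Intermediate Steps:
$h = \frac{5}{3}$ ($h = 2 - \frac{1}{3} = \frac{5}{3} \approx 1.6667$)
$v{\left(z \right)} = -1$
$u = 0$ ($u = 3 \cdot 0 = 0$)
$l{\left(7,u \right)} \left(v{\left(h \right)} - 118\right) = \left(-1\right) 7 \left(-1 - 118\right) = \left(-7\right) \left(-119\right) = 833$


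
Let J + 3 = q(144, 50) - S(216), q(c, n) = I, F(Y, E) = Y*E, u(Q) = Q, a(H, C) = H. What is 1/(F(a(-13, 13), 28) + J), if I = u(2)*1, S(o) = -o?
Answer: -1/149 ≈ -0.0067114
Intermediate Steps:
F(Y, E) = E*Y
I = 2 (I = 2*1 = 2)
q(c, n) = 2
J = 215 (J = -3 + (2 - (-1)*216) = -3 + (2 - 1*(-216)) = -3 + (2 + 216) = -3 + 218 = 215)
1/(F(a(-13, 13), 28) + J) = 1/(28*(-13) + 215) = 1/(-364 + 215) = 1/(-149) = -1/149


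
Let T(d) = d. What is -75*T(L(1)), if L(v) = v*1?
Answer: -75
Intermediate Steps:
L(v) = v
-75*T(L(1)) = -75*1 = -75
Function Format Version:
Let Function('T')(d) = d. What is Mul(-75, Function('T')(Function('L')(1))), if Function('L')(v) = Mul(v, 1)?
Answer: -75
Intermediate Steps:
Function('L')(v) = v
Mul(-75, Function('T')(Function('L')(1))) = Mul(-75, 1) = -75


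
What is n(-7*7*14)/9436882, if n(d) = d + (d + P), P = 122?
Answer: -625/4718441 ≈ -0.00013246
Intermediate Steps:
n(d) = 122 + 2*d (n(d) = d + (d + 122) = d + (122 + d) = 122 + 2*d)
n(-7*7*14)/9436882 = (122 + 2*(-7*7*14))/9436882 = (122 + 2*(-49*14))*(1/9436882) = (122 + 2*(-686))*(1/9436882) = (122 - 1372)*(1/9436882) = -1250*1/9436882 = -625/4718441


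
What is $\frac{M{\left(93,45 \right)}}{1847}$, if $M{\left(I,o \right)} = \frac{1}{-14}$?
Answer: $- \frac{1}{25858} \approx -3.8673 \cdot 10^{-5}$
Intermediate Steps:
$M{\left(I,o \right)} = - \frac{1}{14}$
$\frac{M{\left(93,45 \right)}}{1847} = - \frac{1}{14 \cdot 1847} = \left(- \frac{1}{14}\right) \frac{1}{1847} = - \frac{1}{25858}$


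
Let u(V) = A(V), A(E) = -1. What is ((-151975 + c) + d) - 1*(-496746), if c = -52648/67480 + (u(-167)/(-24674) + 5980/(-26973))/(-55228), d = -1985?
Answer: 106276025331411702248569/310036778693820360 ≈ 3.4279e+5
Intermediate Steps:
u(V) = -1
c = -241889928203674391/310036778693820360 (c = -52648/67480 + (-1/(-24674) + 5980/(-26973))/(-55228) = -52648*1/67480 + (-1*(-1/24674) + 5980*(-1/26973))*(-1/55228) = -6581/8435 + (1/24674 - 5980/26973)*(-1/55228) = -6581/8435 - 147523547/665531802*(-1/55228) = -6581/8435 + 147523547/36755990360856 = -241889928203674391/310036778693820360 ≈ -0.78020)
((-151975 + c) + d) - 1*(-496746) = ((-151975 - 241889928203674391/310036778693820360) - 1985) - 1*(-496746) = (-47118081331921552885391/310036778693820360 - 1985) + 496746 = -47733504337628786299991/310036778693820360 + 496746 = 106276025331411702248569/310036778693820360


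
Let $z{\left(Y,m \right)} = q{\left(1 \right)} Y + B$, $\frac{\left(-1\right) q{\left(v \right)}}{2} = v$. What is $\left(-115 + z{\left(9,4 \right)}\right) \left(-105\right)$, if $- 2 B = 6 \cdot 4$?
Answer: $15225$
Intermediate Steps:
$q{\left(v \right)} = - 2 v$
$B = -12$ ($B = - \frac{6 \cdot 4}{2} = \left(- \frac{1}{2}\right) 24 = -12$)
$z{\left(Y,m \right)} = -12 - 2 Y$ ($z{\left(Y,m \right)} = \left(-2\right) 1 Y - 12 = - 2 Y - 12 = -12 - 2 Y$)
$\left(-115 + z{\left(9,4 \right)}\right) \left(-105\right) = \left(-115 - 30\right) \left(-105\right) = \left(-145\right) \left(-105\right) = 15225$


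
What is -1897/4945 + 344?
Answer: 1699183/4945 ≈ 343.62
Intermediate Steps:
-1897/4945 + 344 = 1699183/4945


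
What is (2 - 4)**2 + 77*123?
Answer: 9475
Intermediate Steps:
(2 - 4)**2 + 77*123 = (-2)**2 + 9471 = 4 + 9471 = 9475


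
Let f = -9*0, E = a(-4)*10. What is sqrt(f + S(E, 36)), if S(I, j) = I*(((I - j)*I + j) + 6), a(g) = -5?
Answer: 10*I*sqrt(2171) ≈ 465.94*I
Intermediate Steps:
E = -50 (E = -5*10 = -50)
f = 0
S(I, j) = I*(6 + j + I*(I - j)) (S(I, j) = I*((I*(I - j) + j) + 6) = I*((j + I*(I - j)) + 6) = I*(6 + j + I*(I - j)))
sqrt(f + S(E, 36)) = sqrt(0 - 50*(6 + 36 + (-50)**2 - 1*(-50)*36)) = sqrt(0 - 50*(6 + 36 + 2500 + 1800)) = sqrt(0 - 50*4342) = sqrt(0 - 217100) = sqrt(-217100) = 10*I*sqrt(2171)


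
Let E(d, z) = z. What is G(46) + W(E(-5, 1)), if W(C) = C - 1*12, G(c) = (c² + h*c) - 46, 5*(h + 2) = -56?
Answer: 7259/5 ≈ 1451.8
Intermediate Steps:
h = -66/5 (h = -2 + (⅕)*(-56) = -2 - 56/5 = -66/5 ≈ -13.200)
G(c) = -46 + c² - 66*c/5 (G(c) = (c² - 66*c/5) - 46 = -46 + c² - 66*c/5)
W(C) = -12 + C (W(C) = C - 12 = -12 + C)
G(46) + W(E(-5, 1)) = (-46 + 46² - 66/5*46) + (-12 + 1) = (-46 + 2116 - 3036/5) - 11 = 7314/5 - 11 = 7259/5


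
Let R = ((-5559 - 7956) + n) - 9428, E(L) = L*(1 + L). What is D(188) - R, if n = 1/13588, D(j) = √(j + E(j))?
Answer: 311749483/13588 + 2*√8930 ≈ 23132.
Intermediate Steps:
D(j) = √(j + j*(1 + j))
n = 1/13588 ≈ 7.3594e-5
R = -311749483/13588 (R = ((-5559 - 7956) + 1/13588) - 9428 = (-13515 + 1/13588) - 9428 = -183641819/13588 - 9428 = -311749483/13588 ≈ -22943.)
D(188) - R = √(188*(2 + 188)) - 1*(-311749483/13588) = √(188*190) + 311749483/13588 = √35720 + 311749483/13588 = 2*√8930 + 311749483/13588 = 311749483/13588 + 2*√8930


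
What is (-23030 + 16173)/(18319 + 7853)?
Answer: -6857/26172 ≈ -0.26200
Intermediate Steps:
(-23030 + 16173)/(18319 + 7853) = -6857/26172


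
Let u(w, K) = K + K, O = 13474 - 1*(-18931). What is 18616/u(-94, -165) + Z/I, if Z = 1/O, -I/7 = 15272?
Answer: -1289799924365/22863879192 ≈ -56.412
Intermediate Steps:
O = 32405 (O = 13474 + 18931 = 32405)
I = -106904 (I = -7*15272 = -106904)
u(w, K) = 2*K
Z = 1/32405 ≈ 3.0859e-5
18616/u(-94, -165) + Z/I = 18616/((2*(-165))) + (1/32405)/(-106904) = 18616/(-330) + (1/32405)*(-1/106904) = 18616*(-1/330) - 1/3464224120 = -9308/165 - 1/3464224120 = -1289799924365/22863879192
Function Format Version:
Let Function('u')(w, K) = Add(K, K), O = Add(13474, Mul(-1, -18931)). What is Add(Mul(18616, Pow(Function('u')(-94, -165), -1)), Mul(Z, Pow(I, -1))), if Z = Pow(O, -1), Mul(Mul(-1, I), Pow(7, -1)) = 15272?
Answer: Rational(-1289799924365, 22863879192) ≈ -56.412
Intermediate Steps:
O = 32405 (O = Add(13474, 18931) = 32405)
I = -106904 (I = Mul(-7, 15272) = -106904)
Function('u')(w, K) = Mul(2, K)
Z = Rational(1, 32405) (Z = Pow(32405, -1) = Rational(1, 32405) ≈ 3.0859e-5)
Add(Mul(18616, Pow(Function('u')(-94, -165), -1)), Mul(Z, Pow(I, -1))) = Add(Mul(18616, Pow(Mul(2, -165), -1)), Mul(Rational(1, 32405), Pow(-106904, -1))) = Add(Mul(18616, Pow(-330, -1)), Mul(Rational(1, 32405), Rational(-1, 106904))) = Add(Mul(18616, Rational(-1, 330)), Rational(-1, 3464224120)) = Add(Rational(-9308, 165), Rational(-1, 3464224120)) = Rational(-1289799924365, 22863879192)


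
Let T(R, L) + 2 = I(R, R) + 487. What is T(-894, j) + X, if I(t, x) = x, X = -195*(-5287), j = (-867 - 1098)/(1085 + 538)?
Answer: 1030556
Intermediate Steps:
j = -655/541 (j = -1965/1623 = -1965*1/1623 = -655/541 ≈ -1.2107)
X = 1030965
T(R, L) = 485 + R (T(R, L) = -2 + (R + 487) = -2 + (487 + R) = 485 + R)
T(-894, j) + X = (485 - 894) + 1030965 = -409 + 1030965 = 1030556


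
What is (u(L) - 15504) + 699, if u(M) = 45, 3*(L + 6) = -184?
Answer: -14760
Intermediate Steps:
L = -202/3 (L = -6 + (⅓)*(-184) = -6 - 184/3 = -202/3 ≈ -67.333)
(u(L) - 15504) + 699 = (45 - 15504) + 699 = -15459 + 699 = -14760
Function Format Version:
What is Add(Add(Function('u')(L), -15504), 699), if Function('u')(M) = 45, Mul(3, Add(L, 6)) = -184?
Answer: -14760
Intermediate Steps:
L = Rational(-202, 3) (L = Add(-6, Mul(Rational(1, 3), -184)) = Add(-6, Rational(-184, 3)) = Rational(-202, 3) ≈ -67.333)
Add(Add(Function('u')(L), -15504), 699) = Add(Add(45, -15504), 699) = Add(-15459, 699) = -14760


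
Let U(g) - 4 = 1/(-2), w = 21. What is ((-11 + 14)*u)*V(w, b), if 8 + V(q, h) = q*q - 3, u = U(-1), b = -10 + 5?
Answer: 4515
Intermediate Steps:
b = -5
U(g) = 7/2 (U(g) = 4 + 1/(-2) = 4 - 1/2 = 7/2)
u = 7/2 ≈ 3.5000
V(q, h) = -11 + q**2 (V(q, h) = -8 + (q*q - 3) = -8 + (q**2 - 3) = -8 + (-3 + q**2) = -11 + q**2)
((-11 + 14)*u)*V(w, b) = ((-11 + 14)*(7/2))*(-11 + 21**2) = (3*(7/2))*(-11 + 441) = (21/2)*430 = 4515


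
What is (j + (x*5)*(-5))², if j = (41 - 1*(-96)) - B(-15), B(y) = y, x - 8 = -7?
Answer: 16129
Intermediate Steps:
x = 1 (x = 8 - 7 = 1)
j = 152 (j = (41 - 1*(-96)) - 1*(-15) = (41 + 96) + 15 = 137 + 15 = 152)
(j + (x*5)*(-5))² = (152 + (1*5)*(-5))² = (152 + 5*(-5))² = (152 - 25)² = 127² = 16129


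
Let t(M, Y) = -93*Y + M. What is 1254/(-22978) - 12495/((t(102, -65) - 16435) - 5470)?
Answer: 133674789/181043662 ≈ 0.73836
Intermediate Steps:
t(M, Y) = M - 93*Y
1254/(-22978) - 12495/((t(102, -65) - 16435) - 5470) = 1254/(-22978) - 12495/(((102 - 93*(-65)) - 16435) - 5470) = 1254*(-1/22978) - 12495/(((102 + 6045) - 16435) - 5470) = -627/11489 - 12495/((6147 - 16435) - 5470) = -627/11489 - 12495/(-10288 - 5470) = -627/11489 - 12495/(-15758) = -627/11489 - 12495*(-1/15758) = -627/11489 + 12495/15758 = 133674789/181043662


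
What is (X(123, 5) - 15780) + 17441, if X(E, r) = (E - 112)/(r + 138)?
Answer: 21594/13 ≈ 1661.1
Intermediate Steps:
X(E, r) = (-112 + E)/(138 + r)
(X(123, 5) - 15780) + 17441 = ((-112 + 123)/(138 + 5) - 15780) + 17441 = (11/143 - 15780) + 17441 = ((1/143)*11 - 15780) + 17441 = (1/13 - 15780) + 17441 = -205139/13 + 17441 = 21594/13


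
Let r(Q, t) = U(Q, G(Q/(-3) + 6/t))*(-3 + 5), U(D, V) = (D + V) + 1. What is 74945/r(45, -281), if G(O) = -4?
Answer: 74945/84 ≈ 892.20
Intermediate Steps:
U(D, V) = 1 + D + V
r(Q, t) = -6 + 2*Q (r(Q, t) = (1 + Q - 4)*(-3 + 5) = (-3 + Q)*2 = -6 + 2*Q)
74945/r(45, -281) = 74945/(-6 + 2*45) = 74945/(-6 + 90) = 74945/84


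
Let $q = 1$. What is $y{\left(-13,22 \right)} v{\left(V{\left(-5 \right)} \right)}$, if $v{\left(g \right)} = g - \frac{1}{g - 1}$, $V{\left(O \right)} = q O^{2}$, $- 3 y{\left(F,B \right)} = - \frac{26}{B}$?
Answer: $\frac{7787}{792} \approx 9.8321$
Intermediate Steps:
$y{\left(F,B \right)} = \frac{26}{3 B}$ ($y{\left(F,B \right)} = - \frac{\left(-26\right) \frac{1}{B}}{3} = \frac{26}{3 B}$)
$V{\left(O \right)} = O^{2}$ ($V{\left(O \right)} = 1 O^{2} = O^{2}$)
$v{\left(g \right)} = g - \frac{1}{-1 + g}$
$y{\left(-13,22 \right)} v{\left(V{\left(-5 \right)} \right)} = \frac{26}{3 \cdot 22} \frac{-1 + \left(\left(-5\right)^{2}\right)^{2} - \left(-5\right)^{2}}{-1 + \left(-5\right)^{2}} = \frac{26}{3} \cdot \frac{1}{22} \frac{-1 + 25^{2} - 25}{-1 + 25} = \frac{13 \frac{-1 + 625 - 25}{24}}{33} = \frac{13 \cdot \frac{1}{24} \cdot 599}{33} = \frac{13}{33} \cdot \frac{599}{24} = \frac{7787}{792}$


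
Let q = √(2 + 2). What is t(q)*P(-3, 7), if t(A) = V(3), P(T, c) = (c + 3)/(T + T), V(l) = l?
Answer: -5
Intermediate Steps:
q = 2 (q = √4 = 2)
P(T, c) = (3 + c)/(2*T) (P(T, c) = (3 + c)/((2*T)) = (3 + c)*(1/(2*T)) = (3 + c)/(2*T))
t(A) = 3
t(q)*P(-3, 7) = 3*((½)*(3 + 7)/(-3)) = 3*((½)*(-⅓)*10) = 3*(-5/3) = -5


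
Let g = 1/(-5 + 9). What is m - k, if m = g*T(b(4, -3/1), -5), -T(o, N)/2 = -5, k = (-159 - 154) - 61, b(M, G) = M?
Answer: 753/2 ≈ 376.50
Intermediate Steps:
k = -374 (k = -313 - 61 = -374)
T(o, N) = 10 (T(o, N) = -2*(-5) = 10)
g = ¼ (g = 1/4 = ¼ ≈ 0.25000)
m = 5/2 (m = (¼)*10 = 5/2 ≈ 2.5000)
m - k = 5/2 - 1*(-374) = 5/2 + 374 = 753/2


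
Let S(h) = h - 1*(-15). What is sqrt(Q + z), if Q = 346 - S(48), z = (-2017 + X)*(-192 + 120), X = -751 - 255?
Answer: sqrt(217939) ≈ 466.84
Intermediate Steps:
S(h) = 15 + h (S(h) = h + 15 = 15 + h)
X = -1006
z = 217656 (z = (-2017 - 1006)*(-192 + 120) = -3023*(-72) = 217656)
Q = 283 (Q = 346 - (15 + 48) = 346 - 1*63 = 346 - 63 = 283)
sqrt(Q + z) = sqrt(283 + 217656) = sqrt(217939)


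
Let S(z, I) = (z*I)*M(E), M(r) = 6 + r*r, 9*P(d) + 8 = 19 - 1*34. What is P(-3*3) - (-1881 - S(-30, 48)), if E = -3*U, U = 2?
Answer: -527414/9 ≈ -58602.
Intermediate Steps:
E = -6 (E = -3*2 = -6)
P(d) = -23/9 (P(d) = -8/9 + (19 - 1*34)/9 = -8/9 + (19 - 34)/9 = -8/9 + (⅑)*(-15) = -8/9 - 5/3 = -23/9)
M(r) = 6 + r²
S(z, I) = 42*I*z (S(z, I) = (z*I)*(6 + (-6)²) = (I*z)*(6 + 36) = (I*z)*42 = 42*I*z)
P(-3*3) - (-1881 - S(-30, 48)) = -23/9 - (-1881 - 42*48*(-30)) = -23/9 - (-1881 - 1*(-60480)) = -23/9 - (-1881 + 60480) = -23/9 - 1*58599 = -23/9 - 58599 = -527414/9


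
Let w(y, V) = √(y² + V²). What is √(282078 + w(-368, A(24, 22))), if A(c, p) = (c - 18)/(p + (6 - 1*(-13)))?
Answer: √(474173118 + 82*√56911945)/41 ≈ 531.46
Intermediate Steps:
A(c, p) = (-18 + c)/(19 + p) (A(c, p) = (-18 + c)/(p + (6 + 13)) = (-18 + c)/(p + 19) = (-18 + c)/(19 + p))
w(y, V) = √(V² + y²)
√(282078 + w(-368, A(24, 22))) = √(282078 + √(((-18 + 24)/(19 + 22))² + (-368)²)) = √(282078 + √((6/41)² + 135424)) = √(282078 + √(36/1681 + 135424)) = √(282078 + √(227647780/1681)) = √(282078 + 2*√56911945/41)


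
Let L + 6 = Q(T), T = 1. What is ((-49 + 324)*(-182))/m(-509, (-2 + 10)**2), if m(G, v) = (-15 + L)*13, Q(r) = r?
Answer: 385/2 ≈ 192.50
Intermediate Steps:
L = -5 (L = -6 + 1 = -5)
m(G, v) = -260 (m(G, v) = (-15 - 5)*13 = -20*13 = -260)
((-49 + 324)*(-182))/m(-509, (-2 + 10)**2) = ((-49 + 324)*(-182))/(-260) = (275*(-182))*(-1/260) = -50050*(-1/260) = 385/2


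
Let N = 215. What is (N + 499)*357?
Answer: 254898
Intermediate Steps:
(N + 499)*357 = (215 + 499)*357 = 714*357 = 254898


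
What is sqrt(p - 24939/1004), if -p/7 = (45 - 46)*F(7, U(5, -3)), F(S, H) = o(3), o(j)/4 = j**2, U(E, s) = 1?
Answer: 3*sqrt(6360591)/502 ≈ 15.072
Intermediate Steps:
o(j) = 4*j**2
F(S, H) = 36 (F(S, H) = 4*3**2 = 4*9 = 36)
p = 252 (p = -7*(45 - 46)*36 = -(-7)*36 = -7*(-36) = 252)
sqrt(p - 24939/1004) = sqrt(252 - 24939/1004) = sqrt(228069/1004) = 3*sqrt(6360591)/502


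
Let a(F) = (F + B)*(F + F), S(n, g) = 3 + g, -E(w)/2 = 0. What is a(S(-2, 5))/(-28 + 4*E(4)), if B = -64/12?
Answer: -32/21 ≈ -1.5238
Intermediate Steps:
E(w) = 0 (E(w) = -2*0 = 0)
B = -16/3 (B = -64/12 = -4*4/3 = -16/3 ≈ -5.3333)
a(F) = 2*F*(-16/3 + F) (a(F) = (F - 16/3)*(F + F) = (-16/3 + F)*(2*F) = 2*F*(-16/3 + F))
a(S(-2, 5))/(-28 + 4*E(4)) = (2*(3 + 5)*(-16 + 3*(3 + 5))/3)/(-28 + 4*0) = ((⅔)*8*(-16 + 3*8))/(-28 + 0) = ((⅔)*8*(-16 + 24))/(-28) = ((⅔)*8*8)*(-1/28) = (128/3)*(-1/28) = -32/21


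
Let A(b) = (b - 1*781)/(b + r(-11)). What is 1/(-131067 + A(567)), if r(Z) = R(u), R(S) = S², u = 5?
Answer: -296/38795939 ≈ -7.6297e-6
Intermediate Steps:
r(Z) = 25 (r(Z) = 5² = 25)
A(b) = (-781 + b)/(25 + b) (A(b) = (b - 1*781)/(b + 25) = (b - 781)/(25 + b) = (-781 + b)/(25 + b))
1/(-131067 + A(567)) = 1/(-131067 + (-781 + 567)/(25 + 567)) = 1/(-131067 - 214/592) = 1/(-131067 + (1/592)*(-214)) = 1/(-131067 - 107/296) = 1/(-38795939/296) = -296/38795939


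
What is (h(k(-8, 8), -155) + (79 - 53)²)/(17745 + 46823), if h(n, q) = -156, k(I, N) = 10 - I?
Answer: 65/8071 ≈ 0.0080535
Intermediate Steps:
(h(k(-8, 8), -155) + (79 - 53)²)/(17745 + 46823) = (-156 + (79 - 53)²)/(17745 + 46823) = (-156 + 26²)/64568 = (-156 + 676)*(1/64568) = 520*(1/64568) = 65/8071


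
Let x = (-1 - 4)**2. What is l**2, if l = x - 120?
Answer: 9025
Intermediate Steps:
x = 25 (x = (-5)**2 = 25)
l = -95 (l = 25 - 120 = -95)
l**2 = (-95)**2 = 9025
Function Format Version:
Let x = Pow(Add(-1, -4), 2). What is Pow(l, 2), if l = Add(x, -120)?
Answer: 9025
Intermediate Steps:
x = 25 (x = Pow(-5, 2) = 25)
l = -95 (l = Add(25, -120) = -95)
Pow(l, 2) = Pow(-95, 2) = 9025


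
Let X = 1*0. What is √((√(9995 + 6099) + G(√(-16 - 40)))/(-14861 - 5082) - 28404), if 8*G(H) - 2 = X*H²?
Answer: √(-922198462823 - 1628*√16094)/5698 ≈ 168.53*I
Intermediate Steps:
X = 0
G(H) = ¼ (G(H) = ¼ + (0*H²)/8 = ¼ + (⅛)*0 = ¼ + 0 = ¼)
√((√(9995 + 6099) + G(√(-16 - 40)))/(-14861 - 5082) - 28404) = √((√(9995 + 6099) + ¼)/(-14861 - 5082) - 28404) = √((√16094 + ¼)/(-19943) - 28404) = √((¼ + √16094)*(-1/19943) - 28404) = √((-1/79772 - √16094/19943) - 28404) = √(-2265843889/79772 - √16094/19943)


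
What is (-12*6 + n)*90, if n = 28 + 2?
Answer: -3780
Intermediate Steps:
n = 30
(-12*6 + n)*90 = (-12*6 + 30)*90 = (-72 + 30)*90 = -42*90 = -3780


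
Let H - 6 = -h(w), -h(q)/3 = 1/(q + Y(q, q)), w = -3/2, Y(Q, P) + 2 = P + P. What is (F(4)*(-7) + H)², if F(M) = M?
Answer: 85264/169 ≈ 504.52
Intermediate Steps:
Y(Q, P) = -2 + 2*P (Y(Q, P) = -2 + (P + P) = -2 + 2*P)
w = -3/2 (w = -3*½ = -3/2 ≈ -1.5000)
h(q) = -3/(-2 + 3*q) (h(q) = -3/(q + (-2 + 2*q)) = -3/(-2 + 3*q))
H = 72/13 (H = 6 - (-3)/(-2 + 3*(-3/2)) = 6 - (-3)/(-2 - 9/2) = 6 - (-3)/(-13/2) = 6 - (-3)*(-2)/13 = 6 - 1*6/13 = 6 - 6/13 = 72/13 ≈ 5.5385)
(F(4)*(-7) + H)² = (4*(-7) + 72/13)² = (-28 + 72/13)² = (-292/13)² = 85264/169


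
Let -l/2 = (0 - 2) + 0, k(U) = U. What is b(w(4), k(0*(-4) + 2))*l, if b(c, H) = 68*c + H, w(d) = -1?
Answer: -264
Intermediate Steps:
l = 4 (l = -2*((0 - 2) + 0) = -2*(-2 + 0) = -2*(-2) = 4)
b(c, H) = H + 68*c
b(w(4), k(0*(-4) + 2))*l = ((0*(-4) + 2) + 68*(-1))*4 = ((0 + 2) - 68)*4 = (2 - 68)*4 = -66*4 = -264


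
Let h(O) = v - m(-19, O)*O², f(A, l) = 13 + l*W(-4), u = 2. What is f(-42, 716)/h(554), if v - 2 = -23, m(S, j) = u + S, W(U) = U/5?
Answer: -2799/26087755 ≈ -0.00010729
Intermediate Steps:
W(U) = U/5 (W(U) = U*(⅕) = U/5)
m(S, j) = 2 + S
v = -21 (v = 2 - 23 = -21)
f(A, l) = 13 - 4*l/5 (f(A, l) = 13 + l*((⅕)*(-4)) = 13 + l*(-⅘) = 13 - 4*l/5)
h(O) = -21 + 17*O² (h(O) = -21 - (2 - 19)*O² = -21 - (-17)*O² = -21 + 17*O²)
f(-42, 716)/h(554) = (13 - ⅘*716)/(-21 + 17*554²) = (13 - 2864/5)/(-21 + 17*306916) = -2799/(5*(-21 + 5217572)) = -2799/5/5217551 = -2799/5*1/5217551 = -2799/26087755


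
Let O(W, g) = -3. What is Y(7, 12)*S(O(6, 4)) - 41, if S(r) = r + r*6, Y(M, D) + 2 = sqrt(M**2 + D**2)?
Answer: 1 - 21*sqrt(193) ≈ -290.74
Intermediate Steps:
Y(M, D) = -2 + sqrt(D**2 + M**2) (Y(M, D) = -2 + sqrt(M**2 + D**2) = -2 + sqrt(D**2 + M**2))
S(r) = 7*r (S(r) = r + 6*r = 7*r)
Y(7, 12)*S(O(6, 4)) - 41 = (-2 + sqrt(12**2 + 7**2))*(7*(-3)) - 41 = (-2 + sqrt(144 + 49))*(-21) - 41 = (-2 + sqrt(193))*(-21) - 41 = (42 - 21*sqrt(193)) - 41 = 1 - 21*sqrt(193)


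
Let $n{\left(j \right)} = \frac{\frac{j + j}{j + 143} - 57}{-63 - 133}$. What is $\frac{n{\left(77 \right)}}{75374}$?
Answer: $\frac{563}{147733040} \approx 3.8109 \cdot 10^{-6}$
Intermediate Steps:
$n{\left(j \right)} = \frac{57}{196} - \frac{j}{98 \left(143 + j\right)}$ ($n{\left(j \right)} = \frac{\frac{2 j}{143 + j} - 57}{-196} = \left(\frac{2 j}{143 + j} - 57\right) \left(- \frac{1}{196}\right) = \left(-57 + \frac{2 j}{143 + j}\right) \left(- \frac{1}{196}\right) = \frac{57}{196} - \frac{j}{98 \left(143 + j\right)}$)
$\frac{n{\left(77 \right)}}{75374} = \frac{\frac{11}{196} \frac{1}{143 + 77} \left(741 + 5 \cdot 77\right)}{75374} = \frac{11 \left(741 + 385\right)}{196 \cdot 220} \cdot \frac{1}{75374} = \frac{11}{196} \cdot \frac{1}{220} \cdot 1126 \cdot \frac{1}{75374} = \frac{563}{1960} \cdot \frac{1}{75374} = \frac{563}{147733040}$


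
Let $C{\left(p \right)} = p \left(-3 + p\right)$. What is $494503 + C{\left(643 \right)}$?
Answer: $906023$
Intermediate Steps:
$494503 + C{\left(643 \right)} = 494503 + 643 \left(-3 + 643\right) = 494503 + 643 \cdot 640 = 494503 + 411520 = 906023$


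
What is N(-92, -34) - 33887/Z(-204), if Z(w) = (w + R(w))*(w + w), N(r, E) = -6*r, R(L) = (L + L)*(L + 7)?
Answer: 18056051039/32710176 ≈ 552.00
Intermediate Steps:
R(L) = 2*L*(7 + L) (R(L) = (2*L)*(7 + L) = 2*L*(7 + L))
Z(w) = 2*w*(w + 2*w*(7 + w)) (Z(w) = (w + 2*w*(7 + w))*(w + w) = (w + 2*w*(7 + w))*(2*w) = 2*w*(w + 2*w*(7 + w)))
N(-92, -34) - 33887/Z(-204) = -6*(-92) - 33887*1/(41616*(30 + 4*(-204))) = 552 - 33887*1/(41616*(30 - 816)) = 552 - 33887/(41616*(-786)) = 552 - 33887/(-32710176) = 552 - 33887*(-1/32710176) = 552 + 33887/32710176 = 18056051039/32710176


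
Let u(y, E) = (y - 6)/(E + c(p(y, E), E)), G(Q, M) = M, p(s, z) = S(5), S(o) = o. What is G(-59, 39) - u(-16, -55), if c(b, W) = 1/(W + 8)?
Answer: 49910/1293 ≈ 38.600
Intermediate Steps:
p(s, z) = 5
c(b, W) = 1/(8 + W)
u(y, E) = (-6 + y)/(E + 1/(8 + E)) (u(y, E) = (y - 6)/(E + 1/(8 + E)) = (-6 + y)/(E + 1/(8 + E)))
G(-59, 39) - u(-16, -55) = 39 - (-6 - 16)*(8 - 55)/(1 - 55*(8 - 55)) = 39 - (-22)*(-47)/(1 - 55*(-47)) = 39 - (-22)*(-47)/(1 + 2585) = 39 - (-22)*(-47)/2586 = 39 - 1*517/1293 = 39 - 517/1293 = 49910/1293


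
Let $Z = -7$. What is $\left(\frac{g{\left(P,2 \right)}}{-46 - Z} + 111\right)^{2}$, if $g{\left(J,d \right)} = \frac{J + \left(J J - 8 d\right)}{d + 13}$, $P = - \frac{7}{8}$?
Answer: $\frac{17279576510641}{1401753600} \approx 12327.0$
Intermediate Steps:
$P = - \frac{7}{8}$ ($P = \left(-7\right) \frac{1}{8} = - \frac{7}{8} \approx -0.875$)
$g{\left(J,d \right)} = \frac{J + J^{2} - 8 d}{13 + d}$ ($g{\left(J,d \right)} = \frac{J + \left(J^{2} - 8 d\right)}{13 + d} = \frac{J + J^{2} - 8 d}{13 + d}$)
$\left(\frac{g{\left(P,2 \right)}}{-46 - Z} + 111\right)^{2} = \left(\frac{\frac{1}{13 + 2} \left(- \frac{7}{8} + \left(- \frac{7}{8}\right)^{2} - 16\right)}{-46 - -7} + 111\right)^{2} = \left(\frac{\frac{1}{15} \left(- \frac{7}{8} + \frac{49}{64} - 16\right)}{-46 + 7} + 111\right)^{2} = \left(\frac{\frac{1}{15} \left(- \frac{1031}{64}\right)}{-39} + 111\right)^{2} = \left(\left(- \frac{1031}{960}\right) \left(- \frac{1}{39}\right) + 111\right)^{2} = \left(\frac{1031}{37440} + 111\right)^{2} = \left(\frac{4156871}{37440}\right)^{2} = \frac{17279576510641}{1401753600}$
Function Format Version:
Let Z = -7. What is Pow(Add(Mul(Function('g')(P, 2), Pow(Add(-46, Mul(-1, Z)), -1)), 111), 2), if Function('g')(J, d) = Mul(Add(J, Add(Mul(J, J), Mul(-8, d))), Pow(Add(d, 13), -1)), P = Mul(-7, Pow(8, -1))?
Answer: Rational(17279576510641, 1401753600) ≈ 12327.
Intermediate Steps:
P = Rational(-7, 8) (P = Mul(-7, Rational(1, 8)) = Rational(-7, 8) ≈ -0.87500)
Function('g')(J, d) = Mul(Pow(Add(13, d), -1), Add(J, Pow(J, 2), Mul(-8, d))) (Function('g')(J, d) = Mul(Add(J, Add(Pow(J, 2), Mul(-8, d))), Pow(Add(13, d), -1)) = Mul(Add(J, Pow(J, 2), Mul(-8, d)), Pow(Add(13, d), -1)) = Mul(Pow(Add(13, d), -1), Add(J, Pow(J, 2), Mul(-8, d))))
Pow(Add(Mul(Function('g')(P, 2), Pow(Add(-46, Mul(-1, Z)), -1)), 111), 2) = Pow(Add(Mul(Mul(Pow(Add(13, 2), -1), Add(Rational(-7, 8), Pow(Rational(-7, 8), 2), Mul(-8, 2))), Pow(Add(-46, Mul(-1, -7)), -1)), 111), 2) = Pow(Add(Mul(Mul(Pow(15, -1), Add(Rational(-7, 8), Rational(49, 64), -16)), Pow(Add(-46, 7), -1)), 111), 2) = Pow(Add(Mul(Mul(Rational(1, 15), Rational(-1031, 64)), Pow(-39, -1)), 111), 2) = Pow(Add(Mul(Rational(-1031, 960), Rational(-1, 39)), 111), 2) = Pow(Add(Rational(1031, 37440), 111), 2) = Pow(Rational(4156871, 37440), 2) = Rational(17279576510641, 1401753600)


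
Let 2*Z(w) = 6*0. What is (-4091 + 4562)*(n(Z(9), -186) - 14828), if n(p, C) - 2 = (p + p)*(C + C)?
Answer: -6983046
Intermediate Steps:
Z(w) = 0 (Z(w) = (6*0)/2 = (1/2)*0 = 0)
n(p, C) = 2 + 4*C*p (n(p, C) = 2 + (p + p)*(C + C) = 2 + (2*p)*(2*C) = 2 + 4*C*p)
(-4091 + 4562)*(n(Z(9), -186) - 14828) = (-4091 + 4562)*((2 + 4*(-186)*0) - 14828) = 471*((2 + 0) - 14828) = 471*(2 - 14828) = 471*(-14826) = -6983046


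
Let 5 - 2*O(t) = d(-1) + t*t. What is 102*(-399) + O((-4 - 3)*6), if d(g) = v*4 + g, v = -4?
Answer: -41569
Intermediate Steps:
d(g) = -16 + g (d(g) = -4*4 + g = -16 + g)
O(t) = 11 - t**2/2 (O(t) = 5/2 - ((-16 - 1) + t*t)/2 = 5/2 - (-17 + t**2)/2 = 5/2 + (17/2 - t**2/2) = 11 - t**2/2)
102*(-399) + O((-4 - 3)*6) = 102*(-399) + (11 - 36*(-4 - 3)**2/2) = -40698 + (11 - (-7*6)**2/2) = -40698 + (11 - 1/2*(-42)**2) = -40698 + (11 - 1/2*1764) = -40698 + (11 - 882) = -40698 - 871 = -41569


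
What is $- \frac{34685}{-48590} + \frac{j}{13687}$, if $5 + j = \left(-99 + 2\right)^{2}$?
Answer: $\frac{186334791}{133010266} \approx 1.4009$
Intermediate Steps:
$j = 9404$ ($j = -5 + \left(-99 + 2\right)^{2} = -5 + \left(-97\right)^{2} = -5 + 9409 = 9404$)
$- \frac{34685}{-48590} + \frac{j}{13687} = - \frac{34685}{-48590} + \frac{9404}{13687} = \left(-34685\right) \left(- \frac{1}{48590}\right) + 9404 \cdot \frac{1}{13687} = \frac{6937}{9718} + \frac{9404}{13687} = \frac{186334791}{133010266}$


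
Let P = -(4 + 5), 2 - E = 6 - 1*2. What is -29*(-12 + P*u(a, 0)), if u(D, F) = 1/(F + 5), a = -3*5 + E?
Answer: 2001/5 ≈ 400.20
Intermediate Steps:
E = -2 (E = 2 - (6 - 1*2) = 2 - (6 - 2) = 2 - 1*4 = 2 - 4 = -2)
a = -17 (a = -3*5 - 2 = -15 - 2 = -17)
u(D, F) = 1/(5 + F)
P = -9 (P = -1*9 = -9)
-29*(-12 + P*u(a, 0)) = -29*(-12 - 9/(5 + 0)) = -29*(-12 - 9/5) = -29*(-69/5) = 2001/5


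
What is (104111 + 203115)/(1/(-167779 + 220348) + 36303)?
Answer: 8075281797/954206204 ≈ 8.4628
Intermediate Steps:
(104111 + 203115)/(1/(-167779 + 220348) + 36303) = 307226/(1/52569 + 36303) = 307226/(1908412408/52569) = 307226*(52569/1908412408) = 8075281797/954206204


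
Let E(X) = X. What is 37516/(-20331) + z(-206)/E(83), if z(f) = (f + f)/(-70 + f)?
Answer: -70920013/38811879 ≈ -1.8273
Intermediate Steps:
z(f) = 2*f/(-70 + f) (z(f) = (2*f)/(-70 + f) = 2*f/(-70 + f))
37516/(-20331) + z(-206)/E(83) = 37516/(-20331) + (2*(-206)/(-70 - 206))/83 = 37516*(-1/20331) + (2*(-206)/(-276))*(1/83) = -37516/20331 + (2*(-206)*(-1/276))*(1/83) = -37516/20331 + (103/69)*(1/83) = -37516/20331 + 103/5727 = -70920013/38811879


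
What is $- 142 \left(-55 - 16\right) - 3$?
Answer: $10079$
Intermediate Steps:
$- 142 \left(-55 - 16\right) - 3 = \left(-142\right) \left(-71\right) - 3 = 10082 - 3 = 10079$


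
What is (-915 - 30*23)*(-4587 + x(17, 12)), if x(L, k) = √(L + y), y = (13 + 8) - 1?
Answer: 7362135 - 1605*√37 ≈ 7.3524e+6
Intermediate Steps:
y = 20 (y = 21 - 1 = 20)
x(L, k) = √(20 + L) (x(L, k) = √(L + 20) = √(20 + L))
(-915 - 30*23)*(-4587 + x(17, 12)) = (-915 - 30*23)*(-4587 + √(20 + 17)) = (-915 - 690)*(-4587 + √37) = -1605*(-4587 + √37) = 7362135 - 1605*√37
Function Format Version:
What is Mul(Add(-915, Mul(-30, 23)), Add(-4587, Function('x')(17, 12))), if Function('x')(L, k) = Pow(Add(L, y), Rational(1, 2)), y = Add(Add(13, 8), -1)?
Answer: Add(7362135, Mul(-1605, Pow(37, Rational(1, 2)))) ≈ 7.3524e+6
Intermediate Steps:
y = 20 (y = Add(21, -1) = 20)
Function('x')(L, k) = Pow(Add(20, L), Rational(1, 2)) (Function('x')(L, k) = Pow(Add(L, 20), Rational(1, 2)) = Pow(Add(20, L), Rational(1, 2)))
Mul(Add(-915, Mul(-30, 23)), Add(-4587, Function('x')(17, 12))) = Mul(Add(-915, Mul(-30, 23)), Add(-4587, Pow(Add(20, 17), Rational(1, 2)))) = Mul(Add(-915, -690), Add(-4587, Pow(37, Rational(1, 2)))) = Mul(-1605, Add(-4587, Pow(37, Rational(1, 2)))) = Add(7362135, Mul(-1605, Pow(37, Rational(1, 2))))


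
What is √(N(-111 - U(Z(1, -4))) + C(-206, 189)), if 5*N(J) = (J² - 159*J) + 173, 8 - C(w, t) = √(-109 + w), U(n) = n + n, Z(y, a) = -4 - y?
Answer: √(132365 - 75*I*√35)/5 ≈ 72.764 - 0.12196*I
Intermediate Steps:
U(n) = 2*n
C(w, t) = 8 - √(-109 + w)
N(J) = 173/5 - 159*J/5 + J²/5 (N(J) = ((J² - 159*J) + 173)/5 = (173 + J² - 159*J)/5 = 173/5 - 159*J/5 + J²/5)
√(N(-111 - U(Z(1, -4))) + C(-206, 189)) = √((173/5 - 159*(-111 - 2*(-4 - 1*1))/5 + (-111 - 2*(-4 - 1*1))²/5) + (8 - √(-109 - 206))) = √((173/5 - 159*(-111 - 2*(-4 - 1))/5 + (-111 - 2*(-4 - 1))²/5) + (8 - √(-315))) = √((173/5 - 159*(-111 - 2*(-5))/5 + (-111 - 2*(-5))²/5) + (8 - 3*I*√35)) = √((173/5 - 159*(-111 - 1*(-10))/5 + (-111 - 1*(-10))²/5) + (8 - 3*I*√35)) = √((173/5 - 159*(-111 + 10)/5 + (-111 + 10)²/5) + (8 - 3*I*√35)) = √((173/5 - 159/5*(-101) + (⅕)*(-101)²) + (8 - 3*I*√35)) = √((173/5 + 16059/5 + (⅕)*10201) + (8 - 3*I*√35)) = √((173/5 + 16059/5 + 10201/5) + (8 - 3*I*√35)) = √(26433/5 + (8 - 3*I*√35)) = √(26473/5 - 3*I*√35)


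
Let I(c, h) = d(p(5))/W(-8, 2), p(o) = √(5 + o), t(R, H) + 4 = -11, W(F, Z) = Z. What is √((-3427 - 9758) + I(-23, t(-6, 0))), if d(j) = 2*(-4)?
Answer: 11*I*√109 ≈ 114.84*I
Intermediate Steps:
t(R, H) = -15 (t(R, H) = -4 - 11 = -15)
d(j) = -8
I(c, h) = -4 (I(c, h) = -8/2 = -8*½ = -4)
√((-3427 - 9758) + I(-23, t(-6, 0))) = √((-3427 - 9758) - 4) = √(-13185 - 4) = √(-13189) = 11*I*√109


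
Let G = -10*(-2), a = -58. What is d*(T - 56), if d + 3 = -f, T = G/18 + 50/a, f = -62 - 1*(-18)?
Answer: -596591/261 ≈ -2285.8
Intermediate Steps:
f = -44 (f = -62 + 18 = -44)
G = 20
T = 65/261 (T = 20/18 + 50/(-58) = 20*(1/18) + 50*(-1/58) = 10/9 - 25/29 = 65/261 ≈ 0.24904)
d = 41 (d = -3 - 1*(-44) = -3 + 44 = 41)
d*(T - 56) = 41*(65/261 - 56) = 41*(-14551/261) = -596591/261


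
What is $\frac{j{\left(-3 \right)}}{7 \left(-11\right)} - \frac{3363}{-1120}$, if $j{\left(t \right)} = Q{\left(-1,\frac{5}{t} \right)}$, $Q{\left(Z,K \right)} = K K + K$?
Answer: $\frac{331337}{110880} \approx 2.9882$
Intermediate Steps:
$Q{\left(Z,K \right)} = K + K^{2}$ ($Q{\left(Z,K \right)} = K^{2} + K = K + K^{2}$)
$j{\left(t \right)} = \frac{5 \left(1 + \frac{5}{t}\right)}{t}$ ($j{\left(t \right)} = \frac{5}{t} \left(1 + \frac{5}{t}\right) = \frac{5 \left(1 + \frac{5}{t}\right)}{t}$)
$\frac{j{\left(-3 \right)}}{7 \left(-11\right)} - \frac{3363}{-1120} = \frac{5 \cdot \frac{1}{9} \left(5 - 3\right)}{7 \left(-11\right)} - \frac{3363}{-1120} = \frac{5 \cdot \frac{1}{9} \cdot 2}{-77} - - \frac{3363}{1120} = \frac{10}{9} \left(- \frac{1}{77}\right) + \frac{3363}{1120} = - \frac{10}{693} + \frac{3363}{1120} = \frac{331337}{110880}$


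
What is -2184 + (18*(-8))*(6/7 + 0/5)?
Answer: -16152/7 ≈ -2307.4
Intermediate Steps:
-2184 + (18*(-8))*(6/7 + 0/5) = -2184 - 144*(6*(⅐) + 0*(⅕)) = -2184 - 144*(6/7 + 0) = -2184 - 144*6/7 = -2184 - 864/7 = -16152/7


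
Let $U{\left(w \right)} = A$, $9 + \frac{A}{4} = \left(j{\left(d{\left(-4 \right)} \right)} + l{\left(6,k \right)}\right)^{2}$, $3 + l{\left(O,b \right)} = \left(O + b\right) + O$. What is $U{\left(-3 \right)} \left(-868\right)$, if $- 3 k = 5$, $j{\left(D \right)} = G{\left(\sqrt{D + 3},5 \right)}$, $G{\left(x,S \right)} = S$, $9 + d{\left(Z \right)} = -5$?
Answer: $- \frac{4471936}{9} \approx -4.9688 \cdot 10^{5}$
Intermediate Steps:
$d{\left(Z \right)} = -14$ ($d{\left(Z \right)} = -9 - 5 = -14$)
$j{\left(D \right)} = 5$
$k = - \frac{5}{3}$ ($k = \left(- \frac{1}{3}\right) 5 = - \frac{5}{3} \approx -1.6667$)
$l{\left(O,b \right)} = -3 + b + 2 O$ ($l{\left(O,b \right)} = -3 + \left(\left(O + b\right) + O\right) = -3 + \left(b + 2 O\right) = -3 + b + 2 O$)
$A = \frac{5152}{9}$ ($A = -36 + 4 \left(5 - - \frac{22}{3}\right)^{2} = -36 + 4 \left(5 + \frac{22}{3}\right)^{2} = -36 + 4 \left(\frac{37}{3}\right)^{2} = -36 + 4 \cdot \frac{1369}{9} = -36 + \frac{5476}{9} = \frac{5152}{9} \approx 572.44$)
$U{\left(w \right)} = \frac{5152}{9}$
$U{\left(-3 \right)} \left(-868\right) = \frac{5152}{9} \left(-868\right) = - \frac{4471936}{9}$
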